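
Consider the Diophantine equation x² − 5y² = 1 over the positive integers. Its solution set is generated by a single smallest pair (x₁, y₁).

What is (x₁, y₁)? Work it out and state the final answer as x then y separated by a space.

9 4

√5 = [2; 4, …], period ℓ=1 (odd) → k=1
i=0: a=2 ⇒ p=2, q=1
i=1: a=4 ⇒ p=9, q=4
fundamental: x₁=9, y₁=4  (since 81 − 5·16 = 1)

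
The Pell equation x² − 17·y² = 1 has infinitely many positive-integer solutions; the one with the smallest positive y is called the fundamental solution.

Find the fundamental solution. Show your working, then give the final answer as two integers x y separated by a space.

33 8

[4; 8] for √17; ℓ=1 ⇒ convergent index 1
step 0: (4, 1)  from 4·(1,0) + (0,1)
step 1: (33, 8)  from 8·(4,1) + (1,0)
(x₁, y₁) = (33, 8);  33² − 17·8² = 1 ✓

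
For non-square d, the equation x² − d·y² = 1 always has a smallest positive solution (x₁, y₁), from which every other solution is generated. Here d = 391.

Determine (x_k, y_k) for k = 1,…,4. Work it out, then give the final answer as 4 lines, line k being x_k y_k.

√391 = [19; 1,3,2,2,1,…,3,1,38, …], period ℓ=16 (even) → k=15
step 0: (19, 1)  from 19·(1,0) + (0,1)
step 1: (20, 1)  from 1·(19,1) + (1,0)
step 2: (79, 4)  from 3·(20,1) + (19,1)
…
step 6: (1048, 53)  from 1·(613,31) + (435,22)
…
step 9: (107747, 5449)  from 2·(52519,2656) + (2709,137)
step 10: (160266, 8105)  from 1·(107747,5449) + (52519,2656)
step 11: (268013, 13554)  from 1·(160266,8105) + (107747,5449)
step 12: (696292, 35213)  from 2·(268013,13554) + (160266,8105)
step 13: (1660597, 83980)  from 2·(696292,35213) + (268013,13554)
step 14: (5678083, 287153)  from 3·(1660597,83980) + (696292,35213)
step 15: (7338680, 371133)  from 1·(5678083,287153) + (1660597,83980)
→ (7338680, 371133).  Check: 7338680²=53856224142400, 391·371133²=53856224142399, difference 1.
n=2: (7338680,371133)∘(7338680,371133) = (7338680·7338680+391·371133·371133, 7338680·371133+371133·7338680) = (107712448284799,5447252648880)
n=3: (107712448284799,5447252648880)∘(7338680,371133) = (7338680·107712448284799+391·371133·5447252648880, 7338680·5447252648880+371133·107712448284799) = (1580934379957370111960,79951288138564985667)
n=4: (1580934379957370111960,79951288138564985667)∘(7338680,371133) = (7338680·1580934379957370111960+391·371133·79951288138564985667, 7338680·79951288138564985667+371133·1580934379957370111960) = (23203943031010998074028940801,1173473838473442730776750240)

7338680 371133
107712448284799 5447252648880
1580934379957370111960 79951288138564985667
23203943031010998074028940801 1173473838473442730776750240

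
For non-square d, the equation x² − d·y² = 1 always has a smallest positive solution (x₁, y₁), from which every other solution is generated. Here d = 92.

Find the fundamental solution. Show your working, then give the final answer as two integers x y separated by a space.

√92 → a₀=9, period (1,1,2,4,2,1,1,18); ℓ=8 even so k=7
k=0  a_k=9  p_k/q_k = 9/1
k=1  a_k=1  p_k/q_k = 10/1
k=2  a_k=1  p_k/q_k = 19/2
k=3  a_k=2  p_k/q_k = 48/5
…
k=5  a_k=2  p_k/q_k = 470/49
k=6  a_k=1  p_k/q_k = 681/71
k=7  a_k=1  p_k/q_k = 1151/120
fundamental: x₁=1151, y₁=120  (since 1324801 − 92·14400 = 1)

1151 120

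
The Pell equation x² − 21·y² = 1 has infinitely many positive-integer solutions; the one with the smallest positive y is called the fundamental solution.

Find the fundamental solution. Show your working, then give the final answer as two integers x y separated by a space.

√21 → a₀=4, period (1,1,2,1,1,8); ℓ=6 even so k=5
i=0: a=4 ⇒ p=4, q=1
…
i=2: a=1 ⇒ p=9, q=2
…
i=4: a=1 ⇒ p=32, q=7
i=5: a=1 ⇒ p=55, q=12
(x₁, y₁) = (55, 12);  55² − 21·12² = 1 ✓

55 12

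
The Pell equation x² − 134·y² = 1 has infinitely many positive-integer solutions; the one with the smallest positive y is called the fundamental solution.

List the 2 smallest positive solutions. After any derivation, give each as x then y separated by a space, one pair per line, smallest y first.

[11; 1,1,2,1,3,…,1,1,22] for √134; ℓ=14 ⇒ convergent index 13
a_0=11:  p_0=11·1+0=11,  q_0=11·0+1=1
a_1=1:  p_1=1·11+1=12,  q_1=1·1+0=1
…
a_3=2:  p_3=2·23+12=58,  q_3=2·2+1=5
a_4=1:  p_4=1·58+23=81,  q_4=1·5+2=7
a_5=3:  p_5=3·81+58=301,  q_5=3·7+5=26
a_6=1:  p_6=1·301+81=382,  q_6=1·26+7=33
a_7=10:  p_7=10·382+301=4121,  q_7=10·33+26=356
a_8=1:  p_8=1·4121+382=4503,  q_8=1·356+33=389
a_9=3:  p_9=3·4503+4121=17630,  q_9=3·389+356=1523
a_10=1:  p_10=1·17630+4503=22133,  q_10=1·1523+389=1912
a_11=2:  p_11=2·22133+17630=61896,  q_11=2·1912+1523=5347
a_12=1:  p_12=1·61896+22133=84029,  q_12=1·5347+1912=7259
a_13=1:  p_13=1·84029+61896=145925,  q_13=1·7259+5347=12606
→ (145925, 12606).  Check: 145925²=21294105625, 134·12606²=21294105624, difference 1.
k=2:  x_2 = 145925·145925+134·12606·12606 = 42588211249,  y_2 = 145925·12606+12606·145925 = 3679061100

145925 12606
42588211249 3679061100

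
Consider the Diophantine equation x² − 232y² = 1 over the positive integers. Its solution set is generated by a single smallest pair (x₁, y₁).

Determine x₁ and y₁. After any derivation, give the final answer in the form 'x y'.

19603 1287

d=232: √d = [15; 4,3,7,3,4,30] (ℓ=6, even), read p_5/q_5
a_0=15:  p_0=15·1+0=15,  q_0=15·0+1=1
…
a_2=3:  p_2=3·61+15=198,  q_2=3·4+1=13
a_3=7:  p_3=7·198+61=1447,  q_3=7·13+4=95
a_4=3:  p_4=3·1447+198=4539,  q_4=3·95+13=298
a_5=4:  p_5=4·4539+1447=19603,  q_5=4·298+95=1287
(x₁, y₁) = (19603, 1287);  19603² − 232·1287² = 1 ✓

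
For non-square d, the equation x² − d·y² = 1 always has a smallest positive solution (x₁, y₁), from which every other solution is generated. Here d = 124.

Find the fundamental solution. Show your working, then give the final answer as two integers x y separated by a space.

√124 → a₀=11, period (7,2,1,1,1,…,2,7,22); ℓ=16 even so k=15
step 0: (11, 1)  from 11·(1,0) + (0,1)
…
step 3: (245, 22)  from 1·(167,15) + (78,7)
…
step 5: (657, 59)  from 1·(412,37) + (245,22)
step 6: (2383, 214)  from 3·(657,59) + (412,37)
…
step 8: (14543, 1306)  from 4·(3040,273) + (2383,214)
step 9: (17583, 1579)  from 1·(14543,1306) + (3040,273)
step 10: (67292, 6043)  from 3·(17583,1579) + (14543,1306)
…
step 12: (152167, 13665)  from 1·(84875,7622) + (67292,6043)
step 13: (237042, 21287)  from 1·(152167,13665) + (84875,7622)
step 14: (626251, 56239)  from 2·(237042,21287) + (152167,13665)
step 15: (4620799, 414960)  from 7·(626251,56239) + (237042,21287)
→ (4620799, 414960).  Check: 4620799²=21351783398401, 124·414960²=21351783398400, difference 1.

4620799 414960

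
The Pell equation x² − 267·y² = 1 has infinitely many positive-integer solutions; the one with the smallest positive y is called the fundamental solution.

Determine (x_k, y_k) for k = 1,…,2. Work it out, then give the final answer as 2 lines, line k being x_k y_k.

2402 147
11539207 706188

d=267: √d = [16; 2,1,15,1,2,32] (ℓ=6, even), read p_5/q_5
k=0  a_k=16  p_k/q_k = 16/1
k=1  a_k=2  p_k/q_k = 33/2
…
k=4  a_k=1  p_k/q_k = 817/50
k=5  a_k=2  p_k/q_k = 2402/147
fundamental: x₁=2402, y₁=147  (since 5769604 − 267·21609 = 1)
(x_2, y_2) = (2402·2402 + 267·147·147, 2402·147 + 147·2402) = (11539207, 706188)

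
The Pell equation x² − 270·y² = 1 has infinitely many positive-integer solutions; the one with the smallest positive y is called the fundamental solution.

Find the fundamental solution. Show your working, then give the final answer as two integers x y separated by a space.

5291 322

√270 = [16; 2,3,6,3,2,32, …], period ℓ=6 (even) → k=5
step 0: (16, 1)  from 16·(1,0) + (0,1)
step 1: (33, 2)  from 2·(16,1) + (1,0)
…
step 4: (2284, 139)  from 3·(723,44) + (115,7)
step 5: (5291, 322)  from 2·(2284,139) + (723,44)
fundamental: x₁=5291, y₁=322  (since 27994681 − 270·103684 = 1)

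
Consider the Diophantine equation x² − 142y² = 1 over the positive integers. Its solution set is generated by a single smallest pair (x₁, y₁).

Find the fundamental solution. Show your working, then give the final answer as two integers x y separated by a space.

√142 = [11; 1,10,1,22, …], period ℓ=4 (even) → k=3
a_0=11:  p_0=11·1+0=11,  q_0=11·0+1=1
…
a_2=10:  p_2=10·12+11=131,  q_2=10·1+1=11
a_3=1:  p_3=1·131+12=143,  q_3=1·11+1=12
(x₁, y₁) = (143, 12);  143² − 142·12² = 1 ✓

143 12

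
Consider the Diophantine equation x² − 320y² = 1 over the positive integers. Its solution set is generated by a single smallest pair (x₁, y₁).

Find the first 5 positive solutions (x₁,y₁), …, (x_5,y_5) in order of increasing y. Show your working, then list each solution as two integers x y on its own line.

[17; 1,7,1,34] for √320; ℓ=4 ⇒ convergent index 3
a_0=17:  p_0=17·1+0=17,  q_0=17·0+1=1
a_1=1:  p_1=1·17+1=18,  q_1=1·1+0=1
a_2=7:  p_2=7·18+17=143,  q_2=7·1+1=8
a_3=1:  p_3=1·143+18=161,  q_3=1·8+1=9
(x₁, y₁) = (161, 9);  161² − 320·9² = 1 ✓
n=2: (161,9)∘(161,9) = (161·161+320·9·9, 161·9+9·161) = (51841,2898)
n=3: (51841,2898)∘(161,9) = (161·51841+320·9·2898, 161·2898+9·51841) = (16692641,933147)
n=4: (16692641,933147)∘(161,9) = (161·16692641+320·9·933147, 161·933147+9·16692641) = (5374978561,300470436)
n=5: (5374978561,300470436)∘(161,9) = (161·5374978561+320·9·300470436, 161·300470436+9·5374978561) = (1730726404001,96750547245)

161 9
51841 2898
16692641 933147
5374978561 300470436
1730726404001 96750547245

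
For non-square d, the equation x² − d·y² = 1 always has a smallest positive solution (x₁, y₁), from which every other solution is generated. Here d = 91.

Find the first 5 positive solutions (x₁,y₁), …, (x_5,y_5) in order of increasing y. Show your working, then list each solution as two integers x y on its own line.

[9; 1,1,5,1,5,1,1,18] for √91; ℓ=8 ⇒ convergent index 7
step 0: (9, 1)  from 9·(1,0) + (0,1)
step 1: (10, 1)  from 1·(9,1) + (1,0)
step 2: (19, 2)  from 1·(10,1) + (9,1)
step 3: (105, 11)  from 5·(19,2) + (10,1)
…
step 5: (725, 76)  from 5·(124,13) + (105,11)
step 6: (849, 89)  from 1·(725,76) + (124,13)
step 7: (1574, 165)  from 1·(849,89) + (725,76)
→ (1574, 165).  Check: 1574²=2477476, 91·165²=2477475, difference 1.
(1574+165√91)^2 = 4954951 + 519420√91
(1574+165√91)^3 = 15598184174 + 1635133995√91
(1574+165√91)^4 = 49103078824801 + 5147401296840√91
(1574+165√91)^5 = 154576476542289374 + 16204017647318325√91

1574 165
4954951 519420
15598184174 1635133995
49103078824801 5147401296840
154576476542289374 16204017647318325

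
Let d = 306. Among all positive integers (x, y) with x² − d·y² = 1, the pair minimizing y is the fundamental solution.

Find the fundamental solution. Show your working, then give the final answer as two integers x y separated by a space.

[17; 2,34] for √306; ℓ=2 ⇒ convergent index 1
k=0  a_k=17  p_k/q_k = 17/1
k=1  a_k=2  p_k/q_k = 35/2
(x₁, y₁) = (35, 2);  35² − 306·2² = 1 ✓

35 2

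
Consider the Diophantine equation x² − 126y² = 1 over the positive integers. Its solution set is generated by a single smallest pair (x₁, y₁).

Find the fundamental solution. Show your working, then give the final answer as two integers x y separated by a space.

449 40

[11; 4,2,4,22] for √126; ℓ=4 ⇒ convergent index 3
k=0  a_k=11  p_k/q_k = 11/1
…
k=2  a_k=2  p_k/q_k = 101/9
k=3  a_k=4  p_k/q_k = 449/40
fundamental: x₁=449, y₁=40  (since 201601 − 126·1600 = 1)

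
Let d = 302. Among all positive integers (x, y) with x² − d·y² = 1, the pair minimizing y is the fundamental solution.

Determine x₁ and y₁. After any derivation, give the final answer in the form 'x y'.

d=302: √d = [17; 2,1,1,1,4,…,1,2,34] (ℓ=16, even), read p_15/q_15
i=0: a=17 ⇒ p=17, q=1
i=1: a=2 ⇒ p=35, q=2
…
i=7: a=1 ⇒ p=2068, q=119
i=8: a=16 ⇒ p=34513, q=1986
…
i=13: a=1 ⇒ p=1042237, q=59974
i=14: a=1 ⇒ p=1617193, q=93059
i=15: a=2 ⇒ p=4276623, q=246092
fundamental: x₁=4276623, y₁=246092  (since 18289504284129 − 302·60561272464 = 1)

4276623 246092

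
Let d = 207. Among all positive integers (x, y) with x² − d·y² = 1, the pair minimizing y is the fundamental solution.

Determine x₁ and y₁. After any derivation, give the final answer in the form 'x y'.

1151 80

√207 → a₀=14, period (2,1,1,2,1,1,2,28); ℓ=8 even so k=7
k=0  a_k=14  p_k/q_k = 14/1
…
k=3  a_k=1  p_k/q_k = 72/5
…
k=6  a_k=1  p_k/q_k = 446/31
k=7  a_k=2  p_k/q_k = 1151/80
→ (1151, 80).  Check: 1151²=1324801, 207·80²=1324800, difference 1.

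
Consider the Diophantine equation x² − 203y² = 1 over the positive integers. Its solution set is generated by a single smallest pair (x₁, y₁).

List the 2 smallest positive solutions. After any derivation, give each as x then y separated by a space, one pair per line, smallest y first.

√203 = [14; 4,28, …], period ℓ=2 (even) → k=1
k=0  a_k=14  p_k/q_k = 14/1
k=1  a_k=4  p_k/q_k = 57/4
(x₁, y₁) = (57, 4);  57² − 203·4² = 1 ✓
n=2: (57,4)∘(57,4) = (57·57+203·4·4, 57·4+4·57) = (6497,456)

57 4
6497 456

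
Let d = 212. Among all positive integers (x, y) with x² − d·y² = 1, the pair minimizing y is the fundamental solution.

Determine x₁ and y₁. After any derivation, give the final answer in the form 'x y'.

√212 → a₀=14, period (1,1,3,1,1,…,1,1,28); ℓ=14 even so k=13
i=0: a=14 ⇒ p=14, q=1
i=1: a=1 ⇒ p=15, q=1
…
i=3: a=3 ⇒ p=102, q=7
i=4: a=1 ⇒ p=131, q=9
i=5: a=1 ⇒ p=233, q=16
i=6: a=1 ⇒ p=364, q=25
…
i=8: a=1 ⇒ p=2781, q=191
i=9: a=1 ⇒ p=5198, q=357
…
i=12: a=1 ⇒ p=37114, q=2549
i=13: a=1 ⇒ p=66249, q=4550
fundamental: x₁=66249, y₁=4550  (since 4388930001 − 212·20702500 = 1)

66249 4550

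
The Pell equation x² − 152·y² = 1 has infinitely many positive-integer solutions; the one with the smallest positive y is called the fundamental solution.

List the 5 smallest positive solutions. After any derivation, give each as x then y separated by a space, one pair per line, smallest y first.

37 3
2737 222
202501 16425
14982337 1215228
1108490437 89910447

√152 → a₀=12, period (3,24); ℓ=2 even so k=1
step 0: (12, 1)  from 12·(1,0) + (0,1)
step 1: (37, 3)  from 3·(12,1) + (1,0)
fundamental: x₁=37, y₁=3  (since 1369 − 152·9 = 1)
(x_2, y_2) = (37·37 + 152·3·3, 37·3 + 3·37) = (2737, 222)
(x_3, y_3) = (37·2737 + 152·3·222, 37·222 + 3·2737) = (202501, 16425)
(x_4, y_4) = (37·202501 + 152·3·16425, 37·16425 + 3·202501) = (14982337, 1215228)
(x_5, y_5) = (37·14982337 + 152·3·1215228, 37·1215228 + 3·14982337) = (1108490437, 89910447)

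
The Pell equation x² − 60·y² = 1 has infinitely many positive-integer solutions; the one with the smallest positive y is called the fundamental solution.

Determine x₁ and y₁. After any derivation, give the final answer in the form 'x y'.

31 4

√60 → a₀=7, period (1,2,1,14); ℓ=4 even so k=3
step 0: (7, 1)  from 7·(1,0) + (0,1)
step 1: (8, 1)  from 1·(7,1) + (1,0)
step 2: (23, 3)  from 2·(8,1) + (7,1)
step 3: (31, 4)  from 1·(23,3) + (8,1)
fundamental: x₁=31, y₁=4  (since 961 − 60·16 = 1)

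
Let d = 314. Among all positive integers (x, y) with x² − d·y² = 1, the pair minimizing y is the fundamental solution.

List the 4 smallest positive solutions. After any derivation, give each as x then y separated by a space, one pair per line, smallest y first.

392499 22150
308110930001 17387705700
241866463828532499 13649314199066450
189864690372162243720001 10714684347621377411400

√314 → a₀=17, period (1,2,1,1,2,1,34); ℓ=7 odd so k=13
i=0: a=17 ⇒ p=17, q=1
…
i=2: a=2 ⇒ p=53, q=3
…
i=4: a=1 ⇒ p=124, q=7
i=5: a=2 ⇒ p=319, q=18
…
i=10: a=1 ⇒ p=62853, q=3547
…
i=12: a=2 ⇒ p=282617, q=15949
i=13: a=1 ⇒ p=392499, q=22150
(x₁, y₁) = (392499, 22150);  392499² − 314·22150² = 1 ✓
(x_2, y_2) = (392499·392499 + 314·22150·22150, 392499·22150 + 22150·392499) = (308110930001, 17387705700)
(x_3, y_3) = (392499·308110930001 + 314·22150·17387705700, 392499·17387705700 + 22150·308110930001) = (241866463828532499, 13649314199066450)
(x_4, y_4) = (392499·241866463828532499 + 314·22150·13649314199066450, 392499·13649314199066450 + 22150·241866463828532499) = (189864690372162243720001, 10714684347621377411400)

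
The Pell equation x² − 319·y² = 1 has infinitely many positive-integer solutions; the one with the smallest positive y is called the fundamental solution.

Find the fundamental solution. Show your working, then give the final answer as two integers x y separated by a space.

12901780 722361

√319 → a₀=17, period (1,6,5,1,4,…,6,1,34); ℓ=14 even so k=13
step 0: (17, 1)  from 17·(1,0) + (0,1)
step 1: (18, 1)  from 1·(17,1) + (1,0)
step 2: (125, 7)  from 6·(18,1) + (17,1)
…
step 5: (3715, 208)  from 4·(768,43) + (643,36)
step 6: (11913, 667)  from 3·(3715,208) + (768,43)
step 7: (15628, 875)  from 1·(11913,667) + (3715,208)
step 8: (58797, 3292)  from 3·(15628,875) + (11913,667)
step 9: (250816, 14043)  from 4·(58797,3292) + (15628,875)
step 10: (309613, 17335)  from 1·(250816,14043) + (58797,3292)
step 11: (1798881, 100718)  from 5·(309613,17335) + (250816,14043)
step 12: (11102899, 621643)  from 6·(1798881,100718) + (309613,17335)
step 13: (12901780, 722361)  from 1·(11102899,621643) + (1798881,100718)
→ (12901780, 722361).  Check: 12901780²=166455927168400, 319·722361²=166455927168399, difference 1.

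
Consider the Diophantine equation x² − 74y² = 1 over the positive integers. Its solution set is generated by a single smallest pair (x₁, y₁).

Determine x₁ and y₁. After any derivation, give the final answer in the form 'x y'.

√74 → a₀=8, period (1,1,1,1,16); ℓ=5 odd so k=9
k=0  a_k=8  p_k/q_k = 8/1
…
k=2  a_k=1  p_k/q_k = 17/2
…
k=5  a_k=16  p_k/q_k = 714/83
…
k=8  a_k=1  p_k/q_k = 2228/259
k=9  a_k=1  p_k/q_k = 3699/430
(x₁, y₁) = (3699, 430);  3699² − 74·430² = 1 ✓

3699 430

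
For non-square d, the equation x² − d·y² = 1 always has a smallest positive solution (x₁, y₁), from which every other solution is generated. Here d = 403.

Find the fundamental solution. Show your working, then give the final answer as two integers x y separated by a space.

669878 33369

√403 → a₀=20, period (13,2,1,3,1,3,1,2,13,40); ℓ=10 even so k=9
k=0  a_k=20  p_k/q_k = 20/1
…
k=3  a_k=1  p_k/q_k = 803/40
k=4  a_k=3  p_k/q_k = 2951/147
…
k=8  a_k=2  p_k/q_k = 50147/2498
k=9  a_k=13  p_k/q_k = 669878/33369
→ (669878, 33369).  Check: 669878²=448736534884, 403·33369²=448736534883, difference 1.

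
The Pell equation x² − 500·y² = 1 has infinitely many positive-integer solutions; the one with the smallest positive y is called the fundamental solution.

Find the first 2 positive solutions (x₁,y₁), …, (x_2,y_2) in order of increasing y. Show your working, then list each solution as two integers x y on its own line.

√500 = [22; 2,1,3,2,1,…,1,2,44, …], period ℓ=14 (even) → k=13
k=0  a_k=22  p_k/q_k = 22/1
k=1  a_k=2  p_k/q_k = 45/2
…
k=3  a_k=3  p_k/q_k = 246/11
k=4  a_k=2  p_k/q_k = 559/25
…
k=9  a_k=1  p_k/q_k = 30254/1353
k=10  a_k=2  p_k/q_k = 76317/3413
…
k=12  a_k=1  p_k/q_k = 335522/15005
k=13  a_k=2  p_k/q_k = 930249/41602
→ (930249, 41602).  Check: 930249²=865363202001, 500·41602²=865363202000, difference 1.
k=2:  x_2 = 930249·930249+500·41602·41602 = 1730726404001,  y_2 = 930249·41602+41602·930249 = 77400437796

930249 41602
1730726404001 77400437796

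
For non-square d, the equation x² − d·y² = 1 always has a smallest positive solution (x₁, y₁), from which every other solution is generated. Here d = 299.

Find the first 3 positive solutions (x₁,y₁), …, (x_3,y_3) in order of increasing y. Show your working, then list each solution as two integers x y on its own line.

d=299: √d = [17; 3,2,3,34] (ℓ=4, even), read p_3/q_3
i=0: a=17 ⇒ p=17, q=1
…
i=2: a=2 ⇒ p=121, q=7
i=3: a=3 ⇒ p=415, q=24
fundamental: x₁=415, y₁=24  (since 172225 − 299·576 = 1)
n=2: (415,24)∘(415,24) = (415·415+299·24·24, 415·24+24·415) = (344449,19920)
n=3: (344449,19920)∘(415,24) = (415·344449+299·24·19920, 415·19920+24·344449) = (285892255,16533576)

415 24
344449 19920
285892255 16533576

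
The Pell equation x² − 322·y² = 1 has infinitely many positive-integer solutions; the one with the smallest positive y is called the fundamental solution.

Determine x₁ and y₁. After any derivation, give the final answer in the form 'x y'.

√322 = [17; 1,16,1,34, …], period ℓ=4 (even) → k=3
step 0: (17, 1)  from 17·(1,0) + (0,1)
step 1: (18, 1)  from 1·(17,1) + (1,0)
step 2: (305, 17)  from 16·(18,1) + (17,1)
step 3: (323, 18)  from 1·(305,17) + (18,1)
(x₁, y₁) = (323, 18);  323² − 322·18² = 1 ✓

323 18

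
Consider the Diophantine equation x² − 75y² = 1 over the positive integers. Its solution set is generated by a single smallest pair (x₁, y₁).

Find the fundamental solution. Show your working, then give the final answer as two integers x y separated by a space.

26 3

√75 = [8; 1,1,1,16, …], period ℓ=4 (even) → k=3
k=0  a_k=8  p_k/q_k = 8/1
k=1  a_k=1  p_k/q_k = 9/1
k=2  a_k=1  p_k/q_k = 17/2
k=3  a_k=1  p_k/q_k = 26/3
(x₁, y₁) = (26, 3);  26² − 75·3² = 1 ✓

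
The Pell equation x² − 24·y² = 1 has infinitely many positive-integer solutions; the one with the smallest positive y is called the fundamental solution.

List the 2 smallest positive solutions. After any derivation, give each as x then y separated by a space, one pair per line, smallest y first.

5 1
49 10

d=24: √d = [4; 1,8] (ℓ=2, even), read p_1/q_1
i=0: a=4 ⇒ p=4, q=1
i=1: a=1 ⇒ p=5, q=1
(x₁, y₁) = (5, 1);  5² − 24·1² = 1 ✓
k=2:  x_2 = 5·5+24·1·1 = 49,  y_2 = 5·1+1·5 = 10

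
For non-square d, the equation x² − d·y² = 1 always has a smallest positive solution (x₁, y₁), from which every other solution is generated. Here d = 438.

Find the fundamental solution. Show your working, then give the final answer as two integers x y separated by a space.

293 14

d=438: √d = [20; 1,12,1,40] (ℓ=4, even), read p_3/q_3
step 0: (20, 1)  from 20·(1,0) + (0,1)
…
step 2: (272, 13)  from 12·(21,1) + (20,1)
step 3: (293, 14)  from 1·(272,13) + (21,1)
fundamental: x₁=293, y₁=14  (since 85849 − 438·196 = 1)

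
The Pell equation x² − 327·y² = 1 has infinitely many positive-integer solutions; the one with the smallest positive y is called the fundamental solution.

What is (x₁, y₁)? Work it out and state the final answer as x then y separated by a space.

217 12

√327 = [18; 12,36, …], period ℓ=2 (even) → k=1
i=0: a=18 ⇒ p=18, q=1
i=1: a=12 ⇒ p=217, q=12
fundamental: x₁=217, y₁=12  (since 47089 − 327·144 = 1)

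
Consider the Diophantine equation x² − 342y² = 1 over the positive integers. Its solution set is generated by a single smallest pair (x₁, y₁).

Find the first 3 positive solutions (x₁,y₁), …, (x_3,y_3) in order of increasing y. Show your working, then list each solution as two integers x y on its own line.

[18; 2,36] for √342; ℓ=2 ⇒ convergent index 1
a_0=18:  p_0=18·1+0=18,  q_0=18·0+1=1
a_1=2:  p_1=2·18+1=37,  q_1=2·1+0=2
→ (37, 2).  Check: 37²=1369, 342·2²=1368, difference 1.
(37+2√342)^2 = 2737 + 148√342
(37+2√342)^3 = 202501 + 10950√342

37 2
2737 148
202501 10950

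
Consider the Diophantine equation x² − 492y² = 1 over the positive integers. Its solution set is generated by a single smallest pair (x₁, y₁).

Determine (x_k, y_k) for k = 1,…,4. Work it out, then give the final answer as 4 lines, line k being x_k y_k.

d=492: √d = [22; 5,1,1,10,1,1,5,44] (ℓ=8, even), read p_7/q_7
a_0=22:  p_0=22·1+0=22,  q_0=22·0+1=1
a_1=5:  p_1=5·22+1=111,  q_1=5·1+0=5
a_2=1:  p_2=1·111+22=133,  q_2=1·5+1=6
a_3=1:  p_3=1·133+111=244,  q_3=1·6+5=11
…
a_6=1:  p_6=1·2817+2573=5390,  q_6=1·127+116=243
a_7=5:  p_7=5·5390+2817=29767,  q_7=5·243+127=1342
→ (29767, 1342).  Check: 29767²=886074289, 492·1342²=886074288, difference 1.
(x_2, y_2) = (29767·29767 + 492·1342·1342, 29767·1342 + 1342·29767) = (1772148577, 79894628)
(x_3, y_3) = (29767·1772148577 + 492·1342·79894628, 29767·79894628 + 1342·1772148577) = (105503093353351, 4756446782010)
(x_4, y_4) = (29767·105503093353351 + 492·1342·4756446782010, 29767·4756446782010 + 1342·105503093353351) = (6281021157926249857, 283170302640288712)

29767 1342
1772148577 79894628
105503093353351 4756446782010
6281021157926249857 283170302640288712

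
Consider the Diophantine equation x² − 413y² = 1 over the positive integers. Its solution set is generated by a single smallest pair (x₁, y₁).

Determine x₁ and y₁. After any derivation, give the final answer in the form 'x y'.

113399 5580

√413 → a₀=20, period (3,9,1,4,1,9,3,40); ℓ=8 even so k=7
i=0: a=20 ⇒ p=20, q=1
…
i=6: a=9 ⇒ p=36560, q=1799
i=7: a=3 ⇒ p=113399, q=5580
→ (113399, 5580).  Check: 113399²=12859333201, 413·5580²=12859333200, difference 1.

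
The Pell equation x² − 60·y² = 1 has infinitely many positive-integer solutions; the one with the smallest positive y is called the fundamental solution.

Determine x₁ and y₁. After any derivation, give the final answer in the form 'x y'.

[7; 1,2,1,14] for √60; ℓ=4 ⇒ convergent index 3
a_0=7:  p_0=7·1+0=7,  q_0=7·0+1=1
…
a_2=2:  p_2=2·8+7=23,  q_2=2·1+1=3
a_3=1:  p_3=1·23+8=31,  q_3=1·3+1=4
→ (31, 4).  Check: 31²=961, 60·4²=960, difference 1.

31 4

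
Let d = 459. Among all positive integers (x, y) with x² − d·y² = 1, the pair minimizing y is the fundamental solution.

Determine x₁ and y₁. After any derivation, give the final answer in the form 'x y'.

[21; 2,2,1,4,21,4,1,2,2,42] for √459; ℓ=10 ⇒ convergent index 9
step 0: (21, 1)  from 21·(1,0) + (0,1)
…
step 8: (212079, 9899)  from 2·(75692,3533) + (60695,2833)
step 9: (499850, 23331)  from 2·(212079,9899) + (75692,3533)
→ (499850, 23331).  Check: 499850²=249850022500, 459·23331²=249850022499, difference 1.

499850 23331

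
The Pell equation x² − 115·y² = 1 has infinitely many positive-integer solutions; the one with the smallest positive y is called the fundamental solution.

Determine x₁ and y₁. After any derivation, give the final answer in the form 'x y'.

√115 = [10; 1,2,1,1,1,1,1,2,1,20, …], period ℓ=10 (even) → k=9
step 0: (10, 1)  from 10·(1,0) + (0,1)
step 1: (11, 1)  from 1·(10,1) + (1,0)
step 2: (32, 3)  from 2·(11,1) + (10,1)
step 3: (43, 4)  from 1·(32,3) + (11,1)
…
step 7: (311, 29)  from 1·(193,18) + (118,11)
step 8: (815, 76)  from 2·(311,29) + (193,18)
step 9: (1126, 105)  from 1·(815,76) + (311,29)
(x₁, y₁) = (1126, 105);  1126² − 115·105² = 1 ✓

1126 105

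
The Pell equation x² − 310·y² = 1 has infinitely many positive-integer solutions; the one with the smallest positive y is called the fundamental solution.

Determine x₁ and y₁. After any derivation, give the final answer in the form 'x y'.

848719 48204

√310 = [17; 1,1,1,1,5,…,1,1,34, …], period ℓ=16 (even) → k=15
i=0: a=17 ⇒ p=17, q=1
i=1: a=1 ⇒ p=18, q=1
i=2: a=1 ⇒ p=35, q=2
…
i=6: a=3 ⇒ p=1567, q=89
…
i=11: a=5 ⇒ p=152387, q=8655
i=12: a=1 ⇒ p=181315, q=10298
i=13: a=1 ⇒ p=333702, q=18953
i=14: a=1 ⇒ p=515017, q=29251
i=15: a=1 ⇒ p=848719, q=48204
fundamental: x₁=848719, y₁=48204  (since 720323940961 − 310·2323625616 = 1)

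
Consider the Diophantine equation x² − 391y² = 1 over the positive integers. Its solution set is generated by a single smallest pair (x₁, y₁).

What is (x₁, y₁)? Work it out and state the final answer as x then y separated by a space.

√391 → a₀=19, period (1,3,2,2,1,…,3,1,38); ℓ=16 even so k=15
a_0=19:  p_0=19·1+0=19,  q_0=19·0+1=1
…
a_5=1:  p_5=1·435+178=613,  q_5=1·22+9=31
…
a_11=1:  p_11=1·160266+107747=268013,  q_11=1·8105+5449=13554
…
a_13=2:  p_13=2·696292+268013=1660597,  q_13=2·35213+13554=83980
a_14=3:  p_14=3·1660597+696292=5678083,  q_14=3·83980+35213=287153
a_15=1:  p_15=1·5678083+1660597=7338680,  q_15=1·287153+83980=371133
→ (7338680, 371133).  Check: 7338680²=53856224142400, 391·371133²=53856224142399, difference 1.

7338680 371133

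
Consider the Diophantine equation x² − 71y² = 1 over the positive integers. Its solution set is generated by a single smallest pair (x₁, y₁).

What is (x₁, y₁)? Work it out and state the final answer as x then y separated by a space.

√71 = [8; 2,2,1,7,1,2,2,16, …], period ℓ=8 (even) → k=7
step 0: (8, 1)  from 8·(1,0) + (0,1)
step 1: (17, 2)  from 2·(8,1) + (1,0)
…
step 4: (455, 54)  from 7·(59,7) + (42,5)
…
step 6: (1483, 176)  from 2·(514,61) + (455,54)
step 7: (3480, 413)  from 2·(1483,176) + (514,61)
(x₁, y₁) = (3480, 413);  3480² − 71·413² = 1 ✓

3480 413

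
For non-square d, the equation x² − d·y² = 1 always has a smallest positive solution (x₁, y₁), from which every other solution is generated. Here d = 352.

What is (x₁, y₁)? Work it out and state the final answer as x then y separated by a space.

d=352: √d = [18; 1,3,5,9,5,3,1,36] (ℓ=8, even), read p_7/q_7
a_0=18:  p_0=18·1+0=18,  q_0=18·0+1=1
a_1=1:  p_1=1·18+1=19,  q_1=1·1+0=1
…
a_4=9:  p_4=9·394+75=3621,  q_4=9·21+4=193
a_5=5:  p_5=5·3621+394=18499,  q_5=5·193+21=986
a_6=3:  p_6=3·18499+3621=59118,  q_6=3·986+193=3151
a_7=1:  p_7=1·59118+18499=77617,  q_7=1·3151+986=4137
fundamental: x₁=77617, y₁=4137  (since 6024398689 − 352·17114769 = 1)

77617 4137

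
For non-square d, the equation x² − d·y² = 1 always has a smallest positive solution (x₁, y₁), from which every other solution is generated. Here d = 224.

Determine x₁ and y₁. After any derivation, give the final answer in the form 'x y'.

15 1

d=224: √d = [14; 1,28] (ℓ=2, even), read p_1/q_1
step 0: (14, 1)  from 14·(1,0) + (0,1)
step 1: (15, 1)  from 1·(14,1) + (1,0)
fundamental: x₁=15, y₁=1  (since 225 − 224·1 = 1)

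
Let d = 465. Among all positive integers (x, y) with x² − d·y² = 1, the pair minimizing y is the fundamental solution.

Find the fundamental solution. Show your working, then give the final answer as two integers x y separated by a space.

15871 736

√465 = [21; 1,1,3,2,2,2,3,1,1,42, …], period ℓ=10 (even) → k=9
step 0: (21, 1)  from 21·(1,0) + (0,1)
step 1: (22, 1)  from 1·(21,1) + (1,0)
step 2: (43, 2)  from 1·(22,1) + (21,1)
…
step 4: (345, 16)  from 2·(151,7) + (43,2)
step 5: (841, 39)  from 2·(345,16) + (151,7)
step 6: (2027, 94)  from 2·(841,39) + (345,16)
step 7: (6922, 321)  from 3·(2027,94) + (841,39)
step 8: (8949, 415)  from 1·(6922,321) + (2027,94)
step 9: (15871, 736)  from 1·(8949,415) + (6922,321)
(x₁, y₁) = (15871, 736);  15871² − 465·736² = 1 ✓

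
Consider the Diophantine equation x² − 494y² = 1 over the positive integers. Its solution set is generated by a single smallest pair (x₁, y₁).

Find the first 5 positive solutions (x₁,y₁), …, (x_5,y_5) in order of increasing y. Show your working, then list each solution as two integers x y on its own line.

[22; 4,2,2,1,2,1,2,2,4,44] for √494; ℓ=10 ⇒ convergent index 9
step 0: (22, 1)  from 22·(1,0) + (0,1)
step 1: (89, 4)  from 4·(22,1) + (1,0)
step 2: (200, 9)  from 2·(89,4) + (22,1)
…
step 4: (689, 31)  from 1·(489,22) + (200,9)
step 5: (1867, 84)  from 2·(689,31) + (489,22)
step 6: (2556, 115)  from 1·(1867,84) + (689,31)
step 7: (6979, 314)  from 2·(2556,115) + (1867,84)
step 8: (16514, 743)  from 2·(6979,314) + (2556,115)
step 9: (73035, 3286)  from 4·(16514,743) + (6979,314)
fundamental: x₁=73035, y₁=3286  (since 5334111225 − 494·10797796 = 1)
(73035+3286√494)^2 = 10668222449 + 479986020√494
(73035+3286√494)^3 = 1558307253052395 + 70111557938114√494
(73035+3286√494)^4 = 227621940442695115201 + 10241195267540325960√494
(73035+3286√494)^5 = 33248736838906168224357675 + 1495931392659503855039086√494

73035 3286
10668222449 479986020
1558307253052395 70111557938114
227621940442695115201 10241195267540325960
33248736838906168224357675 1495931392659503855039086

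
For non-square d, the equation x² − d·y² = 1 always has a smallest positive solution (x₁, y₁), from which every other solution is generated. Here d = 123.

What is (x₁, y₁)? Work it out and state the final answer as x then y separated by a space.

d=123: √d = [11; 11,22] (ℓ=2, even), read p_1/q_1
i=0: a=11 ⇒ p=11, q=1
i=1: a=11 ⇒ p=122, q=11
→ (122, 11).  Check: 122²=14884, 123·11²=14883, difference 1.

122 11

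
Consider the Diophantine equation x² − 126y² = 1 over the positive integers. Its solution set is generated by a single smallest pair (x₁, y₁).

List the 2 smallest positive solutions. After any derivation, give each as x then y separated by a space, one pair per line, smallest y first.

√126 = [11; 4,2,4,22, …], period ℓ=4 (even) → k=3
k=0  a_k=11  p_k/q_k = 11/1
k=1  a_k=4  p_k/q_k = 45/4
k=2  a_k=2  p_k/q_k = 101/9
k=3  a_k=4  p_k/q_k = 449/40
(x₁, y₁) = (449, 40);  449² − 126·40² = 1 ✓
k=2:  x_2 = 449·449+126·40·40 = 403201,  y_2 = 449·40+40·449 = 35920

449 40
403201 35920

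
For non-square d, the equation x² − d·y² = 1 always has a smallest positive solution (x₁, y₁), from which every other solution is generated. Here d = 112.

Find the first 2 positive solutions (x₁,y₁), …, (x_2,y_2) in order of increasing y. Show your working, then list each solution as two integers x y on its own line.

d=112: √d = [10; 1,1,2,1,1,20] (ℓ=6, even), read p_5/q_5
i=0: a=10 ⇒ p=10, q=1
i=1: a=1 ⇒ p=11, q=1
i=2: a=1 ⇒ p=21, q=2
…
i=4: a=1 ⇒ p=74, q=7
i=5: a=1 ⇒ p=127, q=12
→ (127, 12).  Check: 127²=16129, 112·12²=16128, difference 1.
(127+12√112)^2 = 32257 + 3048√112

127 12
32257 3048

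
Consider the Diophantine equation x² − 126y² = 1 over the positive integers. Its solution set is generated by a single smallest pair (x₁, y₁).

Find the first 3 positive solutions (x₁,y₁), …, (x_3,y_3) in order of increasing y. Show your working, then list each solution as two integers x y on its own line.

449 40
403201 35920
362074049 32256120

√126 → a₀=11, period (4,2,4,22); ℓ=4 even so k=3
k=0  a_k=11  p_k/q_k = 11/1
…
k=2  a_k=2  p_k/q_k = 101/9
k=3  a_k=4  p_k/q_k = 449/40
(x₁, y₁) = (449, 40);  449² − 126·40² = 1 ✓
n=2: (449,40)∘(449,40) = (449·449+126·40·40, 449·40+40·449) = (403201,35920)
n=3: (403201,35920)∘(449,40) = (449·403201+126·40·35920, 449·35920+40·403201) = (362074049,32256120)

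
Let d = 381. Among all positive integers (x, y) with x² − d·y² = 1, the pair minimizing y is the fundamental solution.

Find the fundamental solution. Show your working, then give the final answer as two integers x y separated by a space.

√381 = [19; 1,1,12,1,1,38, …], period ℓ=6 (even) → k=5
k=0  a_k=19  p_k/q_k = 19/1
…
k=4  a_k=1  p_k/q_k = 527/27
k=5  a_k=1  p_k/q_k = 1015/52
fundamental: x₁=1015, y₁=52  (since 1030225 − 381·2704 = 1)

1015 52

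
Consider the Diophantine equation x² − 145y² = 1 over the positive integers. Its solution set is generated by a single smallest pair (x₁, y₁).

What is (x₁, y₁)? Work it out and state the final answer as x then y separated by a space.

289 24

d=145: √d = [12; 24] (ℓ=1, odd), read p_1/q_1
i=0: a=12 ⇒ p=12, q=1
i=1: a=24 ⇒ p=289, q=24
fundamental: x₁=289, y₁=24  (since 83521 − 145·576 = 1)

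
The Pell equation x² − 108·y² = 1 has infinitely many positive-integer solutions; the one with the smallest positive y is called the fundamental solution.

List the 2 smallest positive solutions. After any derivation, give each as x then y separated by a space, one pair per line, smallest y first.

d=108: √d = [10; 2,1,1,4,1,1,2,20] (ℓ=8, even), read p_7/q_7
a_0=10:  p_0=10·1+0=10,  q_0=10·0+1=1
…
a_6=1:  p_6=1·291+239=530,  q_6=1·28+23=51
a_7=2:  p_7=2·530+291=1351,  q_7=2·51+28=130
fundamental: x₁=1351, y₁=130  (since 1825201 − 108·16900 = 1)
(1351+130√108)^2 = 3650401 + 351260√108

1351 130
3650401 351260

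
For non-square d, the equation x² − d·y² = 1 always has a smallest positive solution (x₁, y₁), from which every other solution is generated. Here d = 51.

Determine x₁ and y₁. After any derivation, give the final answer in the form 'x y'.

50 7

√51 = [7; 7,14, …], period ℓ=2 (even) → k=1
a_0=7:  p_0=7·1+0=7,  q_0=7·0+1=1
a_1=7:  p_1=7·7+1=50,  q_1=7·1+0=7
fundamental: x₁=50, y₁=7  (since 2500 − 51·49 = 1)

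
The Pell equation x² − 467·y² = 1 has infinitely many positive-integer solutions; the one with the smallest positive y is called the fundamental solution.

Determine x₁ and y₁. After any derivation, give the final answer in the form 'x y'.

1625626 75225

[21; 1,1,1,1,3,…,1,1,42] for √467; ℓ=14 ⇒ convergent index 13
k=0  a_k=21  p_k/q_k = 21/1
k=1  a_k=1  p_k/q_k = 22/1
k=2  a_k=1  p_k/q_k = 43/2
…
k=6  a_k=3  p_k/q_k = 1275/59
k=7  a_k=21  p_k/q_k = 27164/1257
…
k=11  a_k=1  p_k/q_k = 633697/29324
k=12  a_k=1  p_k/q_k = 991929/45901
k=13  a_k=1  p_k/q_k = 1625626/75225
(x₁, y₁) = (1625626, 75225);  1625626² − 467·75225² = 1 ✓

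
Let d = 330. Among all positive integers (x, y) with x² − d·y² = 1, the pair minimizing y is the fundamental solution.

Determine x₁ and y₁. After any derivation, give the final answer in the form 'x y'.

[18; 6,36] for √330; ℓ=2 ⇒ convergent index 1
a_0=18:  p_0=18·1+0=18,  q_0=18·0+1=1
a_1=6:  p_1=6·18+1=109,  q_1=6·1+0=6
→ (109, 6).  Check: 109²=11881, 330·6²=11880, difference 1.

109 6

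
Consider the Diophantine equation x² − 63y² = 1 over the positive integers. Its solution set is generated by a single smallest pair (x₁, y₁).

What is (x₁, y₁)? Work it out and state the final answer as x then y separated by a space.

8 1

√63 → a₀=7, period (1,14); ℓ=2 even so k=1
step 0: (7, 1)  from 7·(1,0) + (0,1)
step 1: (8, 1)  from 1·(7,1) + (1,0)
(x₁, y₁) = (8, 1);  8² − 63·1² = 1 ✓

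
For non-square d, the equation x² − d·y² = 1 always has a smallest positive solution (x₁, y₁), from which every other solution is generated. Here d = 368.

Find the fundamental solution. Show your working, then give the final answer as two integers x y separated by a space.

1151 60

d=368: √d = [19; 5,2,5,38] (ℓ=4, even), read p_3/q_3
a_0=19:  p_0=19·1+0=19,  q_0=19·0+1=1
a_1=5:  p_1=5·19+1=96,  q_1=5·1+0=5
a_2=2:  p_2=2·96+19=211,  q_2=2·5+1=11
a_3=5:  p_3=5·211+96=1151,  q_3=5·11+5=60
fundamental: x₁=1151, y₁=60  (since 1324801 − 368·3600 = 1)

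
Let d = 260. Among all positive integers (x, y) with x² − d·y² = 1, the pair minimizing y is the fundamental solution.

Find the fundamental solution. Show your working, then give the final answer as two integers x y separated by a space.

129 8

[16; 8,32] for √260; ℓ=2 ⇒ convergent index 1
i=0: a=16 ⇒ p=16, q=1
i=1: a=8 ⇒ p=129, q=8
→ (129, 8).  Check: 129²=16641, 260·8²=16640, difference 1.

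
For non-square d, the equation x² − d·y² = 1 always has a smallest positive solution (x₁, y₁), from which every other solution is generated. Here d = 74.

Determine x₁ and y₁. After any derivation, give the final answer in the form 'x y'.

d=74: √d = [8; 1,1,1,1,16] (ℓ=5, odd), read p_9/q_9
i=0: a=8 ⇒ p=8, q=1
…
i=5: a=16 ⇒ p=714, q=83
…
i=7: a=1 ⇒ p=1471, q=171
i=8: a=1 ⇒ p=2228, q=259
i=9: a=1 ⇒ p=3699, q=430
fundamental: x₁=3699, y₁=430  (since 13682601 − 74·184900 = 1)

3699 430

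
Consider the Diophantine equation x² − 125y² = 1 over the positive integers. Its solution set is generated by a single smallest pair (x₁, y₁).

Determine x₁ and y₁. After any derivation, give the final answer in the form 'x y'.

√125 → a₀=11, period (5,1,1,5,22); ℓ=5 odd so k=9
k=0  a_k=11  p_k/q_k = 11/1
…
k=2  a_k=1  p_k/q_k = 67/6
k=3  a_k=1  p_k/q_k = 123/11
k=4  a_k=5  p_k/q_k = 682/61
k=5  a_k=22  p_k/q_k = 15127/1353
…
k=7  a_k=1  p_k/q_k = 91444/8179
k=8  a_k=1  p_k/q_k = 167761/15005
k=9  a_k=5  p_k/q_k = 930249/83204
→ (930249, 83204).  Check: 930249²=865363202001, 125·83204²=865363202000, difference 1.

930249 83204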